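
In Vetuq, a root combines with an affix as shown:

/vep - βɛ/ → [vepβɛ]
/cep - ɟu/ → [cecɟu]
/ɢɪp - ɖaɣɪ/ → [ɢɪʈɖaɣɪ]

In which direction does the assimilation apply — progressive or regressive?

Underlying /p/ is realised as [c] next to /ɟ/; /ɟ/ itself does not change.
/p/ is bilabial while /ɟ/ is palatal; the output [c] is palatal, matching the trigger — so the feature that spreads is place.
The same holds elsewhere in the data: /p/ → [ʈ] before /ɖ/ (bilabial → retroflex, matching retroflex) — only place changes, and always toward the following segment.
No alternation appears in [vepβɛ]: there the adjacent consonants already agree in place (/p/ and /β/ are both bilabial), so this form is consistent with the same rule.
The trigger is the following segment, so the direction is regressive (anticipatory).

regressive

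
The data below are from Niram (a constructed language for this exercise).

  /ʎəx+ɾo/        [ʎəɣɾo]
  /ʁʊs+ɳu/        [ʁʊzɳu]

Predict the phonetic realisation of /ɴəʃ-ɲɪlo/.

The data show regressive voicing assimilation: /x/ → [ɣ] before /ɾ/; /s/ → [z] before /ɳ/. In each pair only voicing changes, matching the following consonant, while place and manner stay constant.
The rule targets /ʃ/ (voiceless postalveolar fricative), which sits before the trigger /ɲ/ (voiced).
Changing only its voicing to voiced gives [ʒ] — the voiced postalveolar fricative.

[ɴəʒɲɪlo]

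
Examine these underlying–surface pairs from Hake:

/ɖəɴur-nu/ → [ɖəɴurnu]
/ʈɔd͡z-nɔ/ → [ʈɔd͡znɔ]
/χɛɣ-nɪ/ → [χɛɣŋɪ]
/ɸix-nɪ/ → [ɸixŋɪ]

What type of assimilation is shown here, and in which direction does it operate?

progressive place assimilation

The segment that alternates is /n/, which surfaces as [ŋ] when adjacent to /ɣ/.
The change alveolar → velar matches the place of the preceding /ɣ/, identifying this as place assimilation.
Manner and voice are unchanged, so the assimilation is partial, not total.
The other alternating form patterns the same way: /n/ → [ŋ] after /x/ (alveolar → velar, matching velar) — only place changes, and always toward the preceding segment.
Nothing changes in [ɖəɴurnu], [ʈɔd͡znɔ]: there the adjacent consonants already agree in place (/n/ and /r/ are both alveolar; /n/ and /d͡z/ are both alveolar), so these forms are consistent with the same rule.
The trigger is the preceding segment, so the direction is progressive (perseverative).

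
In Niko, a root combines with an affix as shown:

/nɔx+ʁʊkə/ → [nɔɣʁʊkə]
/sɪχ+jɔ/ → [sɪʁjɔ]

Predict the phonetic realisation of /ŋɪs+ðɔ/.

[ŋɪzðɔ]

The data show regressive voicing assimilation: /x/ → [ɣ] before /ʁ/; /χ/ → [ʁ] before /j/. In each pair only voicing changes, matching the following consonant, while place and manner stay constant.
/s/ is a voiceless alveolar fricative. The following trigger /ð/ is voiced, so /s/ must become voiced as well.
Changing only its voicing to voiced gives [z] — the voiced alveolar fricative.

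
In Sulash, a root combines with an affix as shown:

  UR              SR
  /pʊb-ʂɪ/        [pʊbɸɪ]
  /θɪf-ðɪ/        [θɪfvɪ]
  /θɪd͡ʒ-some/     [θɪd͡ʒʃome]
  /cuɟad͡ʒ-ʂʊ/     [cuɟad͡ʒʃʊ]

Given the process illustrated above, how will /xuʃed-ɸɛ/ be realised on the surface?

[xuʃedsɛ]

The data show progressive place assimilation: /ʂ/ → [ɸ] after /b/; /ð/ → [v] after /f/; /s/ → [ʃ] after /d͡ʒ/; /ʂ/ → [ʃ] after /d͡ʒ/. In each pair only place changes, matching the preceding consonant, while manner and voice stay constant.
/ɸ/ is a voiceless bilabial fricative. The preceding trigger /d/ is alveolar, so /ɸ/ must become alveolar as well.
The voiceless alveolar fricative is [s], so /ɸ/ → [s].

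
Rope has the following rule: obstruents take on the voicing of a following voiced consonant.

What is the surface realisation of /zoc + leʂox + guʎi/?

[zoɟleʂoɣguʎi]

/c/ is a voiceless palatal stop. The following trigger /l/ is voiced, so /c/ must become voiced as well.
Changing only its voicing to voiced gives [ɟ] — the voiced palatal stop.
The same rule applies at the second boundary: /x/ → [ɣ] next to /g/.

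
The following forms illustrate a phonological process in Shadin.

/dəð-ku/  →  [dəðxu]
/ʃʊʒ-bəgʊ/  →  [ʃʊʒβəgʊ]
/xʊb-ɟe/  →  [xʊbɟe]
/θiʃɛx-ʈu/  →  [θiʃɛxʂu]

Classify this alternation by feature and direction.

progressive manner assimilation

Underlying /k/ is realised as [x] next to /ð/; /ð/ itself does not change.
The change stop → fricative matches the manner of the preceding /ð/, identifying this as manner assimilation.
Place and voice are unchanged, so the assimilation is partial, not total.
The other alternating forms pattern the same way: /b/ → [β] after /ʒ/ (stop → fricative, matching a fricative); /ʈ/ → [ʂ] after /x/ (stop → fricative, matching a fricative) — only manner changes, and always toward the preceding segment.
Nothing changes in [xʊbɟe]: there the adjacent consonants already agree in manner (/ɟ/ and /b/ are both stops), so this form is consistent with the same rule.
The trigger is the preceding segment, so the direction is progressive (perseverative).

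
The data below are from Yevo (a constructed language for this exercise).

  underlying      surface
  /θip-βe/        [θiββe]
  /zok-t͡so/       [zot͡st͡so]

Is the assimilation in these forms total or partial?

total assimilation

The segment that alternates is /p/, which surfaces as [β] when adjacent to /β/.
The output [β] is identical to the trigger /β/ — every feature (place, manner, voicing) has been copied — so this is total assimilation.
The other form behaves the same way: /k/ → [t͡s] before /t͡s/ — in each case the output is a copy of the following consonant.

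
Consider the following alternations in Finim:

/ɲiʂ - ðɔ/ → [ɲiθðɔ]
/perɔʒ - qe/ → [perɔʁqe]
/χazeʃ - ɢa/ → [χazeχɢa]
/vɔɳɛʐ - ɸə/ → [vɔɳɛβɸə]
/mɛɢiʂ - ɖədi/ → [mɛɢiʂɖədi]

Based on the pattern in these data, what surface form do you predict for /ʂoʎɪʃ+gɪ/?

[ʂoʎɪxgɪ]

The data show regressive place assimilation: /ʂ/ → [θ] before /ð/; /ʒ/ → [ʁ] before /q/; /ʃ/ → [χ] before /ɢ/; /ʐ/ → [β] before /ɸ/. In each pair only place changes, matching the following consonant, while manner and voice stay constant.
Nothing changes in [mɛɢiʂɖədi]: there the adjacent consonants already agree in place (/ʂ/ and /ɖ/ are both retroflex), so this form is consistent with the same rule.
The rule targets /ʃ/ (voiceless postalveolar fricative), which sits before the trigger /g/ (velar).
Changing only its place to velar gives [x] — the voiceless velar fricative.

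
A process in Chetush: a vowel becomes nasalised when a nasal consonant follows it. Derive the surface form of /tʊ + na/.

[tʊ̃na]

/ʊ/ sits next to the nasal /n/ and is therefore nasalised to [ʊ̃].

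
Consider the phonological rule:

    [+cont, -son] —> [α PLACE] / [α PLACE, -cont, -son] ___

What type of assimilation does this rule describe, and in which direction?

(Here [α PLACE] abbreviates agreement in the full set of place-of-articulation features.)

progressive place assimilation

The rule copies the place features (abbreviated [PLACE]) from the environment onto the target, so the assimilating feature is place.
Since the environment is written before the underscore, the trigger precedes the target; the direction is progressive.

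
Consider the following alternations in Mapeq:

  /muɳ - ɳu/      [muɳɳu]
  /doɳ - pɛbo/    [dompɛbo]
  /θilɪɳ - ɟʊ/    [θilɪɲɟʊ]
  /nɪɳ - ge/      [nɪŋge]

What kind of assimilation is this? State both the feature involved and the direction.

regressive place assimilation

Comparing underlying and surface forms, /ɳ/ → [m] is the alternation; the neighbouring /p/ is constant.
/ɳ/ is retroflex while /p/ is bilabial; the output [m] is bilabial, matching the trigger — so the feature that spreads is place.
Manner and voice are unchanged, so the assimilation is partial, not total.
The same holds elsewhere in the data: /ɳ/ → [ɲ] before /ɟ/ (retroflex → palatal, matching palatal); /ɳ/ → [ŋ] before /g/ (retroflex → velar, matching velar) — only place changes, and always toward the following segment.
Nothing changes in [muɳɳu]: there the adjacent consonants already agree in place (/ɳ/ and /ɳ/ are both retroflex), so this form is consistent with the same rule.
Since the segment that changes precedes the conditioning segment, the assimilation is regressive.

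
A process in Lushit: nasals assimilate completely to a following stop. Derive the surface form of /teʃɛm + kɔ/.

[teʃɛkkɔ]

/m/ is the segment targeted by the rule; it sits immediately before /k/, so it assimilates completely and surfaces as [k].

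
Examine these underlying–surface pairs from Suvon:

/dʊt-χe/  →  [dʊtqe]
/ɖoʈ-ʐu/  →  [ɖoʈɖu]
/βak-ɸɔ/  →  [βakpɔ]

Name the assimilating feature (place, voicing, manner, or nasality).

manner

The segment that alternates is /χ/, which surfaces as [q] when adjacent to /t/.
/χ/ is a fricative while /t/ is a stop; the output [q] is a stop, matching the trigger — so the feature that spreads is manner.
Checking the remaining alternations: /ʐ/ → [ɖ] after /ʈ/ (fricative → stop, matching a stop); /ɸ/ → [p] after /k/ (fricative → stop, matching a stop) — only manner changes, and always toward the preceding segment.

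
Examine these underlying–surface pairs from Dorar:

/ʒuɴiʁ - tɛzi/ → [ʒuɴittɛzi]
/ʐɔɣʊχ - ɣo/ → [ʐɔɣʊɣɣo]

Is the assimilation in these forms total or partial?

total assimilation

Underlying /ʁ/ is realised as [t] next to /t/; /t/ itself does not change.
The output [t] is identical to the trigger /t/ — every feature (place, manner, voicing) has been copied — so this is total assimilation.
The other form behaves the same way: /χ/ → [ɣ] before /ɣ/ — in each case the output is a copy of the following consonant.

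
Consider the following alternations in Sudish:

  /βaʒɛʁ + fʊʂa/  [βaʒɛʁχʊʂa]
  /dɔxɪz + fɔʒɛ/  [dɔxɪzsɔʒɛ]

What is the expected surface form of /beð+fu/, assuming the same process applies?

The data show progressive place assimilation: /f/ → [χ] after /ʁ/; /f/ → [s] after /z/. In each pair only place changes, matching the preceding consonant, while manner and voice stay constant.
/f/ is a voiceless labiodental fricative. The preceding trigger /ð/ is dental, so /f/ must become dental as well.
The voiceless dental fricative is [θ], so /f/ → [θ].

[beðθu]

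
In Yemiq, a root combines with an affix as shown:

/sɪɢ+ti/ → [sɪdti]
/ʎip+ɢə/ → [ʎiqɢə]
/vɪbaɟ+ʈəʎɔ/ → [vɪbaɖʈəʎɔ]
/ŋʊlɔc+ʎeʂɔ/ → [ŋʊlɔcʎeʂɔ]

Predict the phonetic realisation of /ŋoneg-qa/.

The data show regressive place assimilation: /ɢ/ → [d] before /t/; /p/ → [q] before /ɢ/; /ɟ/ → [ɖ] before /ʈ/. In each pair only place changes, matching the following consonant, while manner and voice stay constant.
Nothing changes in [ŋʊlɔcʎeʂɔ]: there the adjacent consonants already agree in place (/c/ and /ʎ/ are both palatal), so this form is consistent with the same rule.
/g/ is a voiced velar stop. The following trigger /q/ is uvular, so /g/ must become uvular as well.
A voiced uvular stop is [ɢ], so the surface segment is [ɢ].

[ŋoneɢqa]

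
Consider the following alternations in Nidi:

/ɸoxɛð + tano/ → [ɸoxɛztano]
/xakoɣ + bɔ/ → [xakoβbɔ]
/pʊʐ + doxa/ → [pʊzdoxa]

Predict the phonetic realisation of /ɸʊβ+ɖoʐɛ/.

The data show regressive place assimilation: /ð/ → [z] before /t/; /ɣ/ → [β] before /b/; /ʐ/ → [z] before /d/. In each pair only place changes, matching the following consonant, while manner and voice stay constant.
/β/ is a voiced bilabial fricative. The following trigger /ɖ/ is retroflex, so /β/ must become retroflex as well.
A voiced retroflex fricative is [ʐ], so the surface segment is [ʐ].

[ɸʊʐɖoʐɛ]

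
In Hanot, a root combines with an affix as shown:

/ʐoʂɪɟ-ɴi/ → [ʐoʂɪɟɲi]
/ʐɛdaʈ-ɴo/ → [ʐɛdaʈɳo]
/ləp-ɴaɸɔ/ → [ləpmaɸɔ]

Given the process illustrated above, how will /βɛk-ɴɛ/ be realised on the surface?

The data show progressive place assimilation: /ɴ/ → [ɲ] after /ɟ/; /ɴ/ → [ɳ] after /ʈ/; /ɴ/ → [m] after /p/. In each pair only place changes, matching the preceding consonant, while manner and voice stay constant.
The rule targets /ɴ/ (voiced uvular nasal), which sits after the trigger /k/ (velar).
The voiced velar nasal is [ŋ], so /ɴ/ → [ŋ].

[βɛkŋɛ]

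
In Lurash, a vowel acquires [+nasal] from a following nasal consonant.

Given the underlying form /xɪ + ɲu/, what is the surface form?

/ɪ/ sits next to the nasal /ɲ/ and is therefore nasalised to [ɪ̃].

[xɪ̃ɲu]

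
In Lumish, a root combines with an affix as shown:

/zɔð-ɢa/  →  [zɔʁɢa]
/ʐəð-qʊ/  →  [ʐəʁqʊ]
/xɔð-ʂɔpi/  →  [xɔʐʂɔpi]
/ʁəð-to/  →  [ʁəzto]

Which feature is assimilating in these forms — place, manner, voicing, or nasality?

Comparing underlying and surface forms, /ð/ → [ʁ] is the alternation; the neighbouring /ɢ/ is constant.
/ð/ is dental while /ɢ/ is uvular; the output [ʁ] is uvular, matching the trigger — so the feature that spreads is place.
The same holds elsewhere in the data: /ð/ → [ʁ] before /q/ (dental → uvular, matching uvular); /ð/ → [ʐ] before /ʂ/ (dental → retroflex, matching retroflex); /ð/ → [z] before /t/ (dental → alveolar, matching alveolar) — only place changes, and always toward the following segment.

place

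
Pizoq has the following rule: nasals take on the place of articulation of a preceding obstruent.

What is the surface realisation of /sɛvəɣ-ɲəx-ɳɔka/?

[sɛvəɣŋəxŋɔka]

The rule targets /ɲ/ (voiced palatal nasal), which sits after the trigger /ɣ/ (velar).
Changing only its place to velar gives [ŋ] — the voiced velar nasal.
At the second juncture, /ɳ/ likewise becomes [ŋ] adjacent to /x/.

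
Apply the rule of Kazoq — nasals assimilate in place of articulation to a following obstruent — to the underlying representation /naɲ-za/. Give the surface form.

[nanza]

The rule targets /ɲ/ (voiced palatal nasal), which sits before the trigger /z/ (alveolar).
The voiced alveolar nasal is [n], so /ɲ/ → [n].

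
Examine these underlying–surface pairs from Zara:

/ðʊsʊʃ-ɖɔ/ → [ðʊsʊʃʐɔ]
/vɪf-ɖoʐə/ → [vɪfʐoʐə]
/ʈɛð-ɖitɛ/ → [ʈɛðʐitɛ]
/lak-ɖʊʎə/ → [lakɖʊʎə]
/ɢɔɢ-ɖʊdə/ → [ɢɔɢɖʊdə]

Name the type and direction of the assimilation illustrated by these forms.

Comparing underlying and surface forms, /ɖ/ → [ʐ] is the alternation; the neighbouring /ʃ/ is constant.
The change stop → fricative matches the manner of the preceding /ʃ/, identifying this as manner assimilation.
Place and voice are unchanged, so the assimilation is partial, not total.
Checking the remaining alternations: /ɖ/ → [ʐ] after /f/ (stop → fricative, matching a fricative); /ɖ/ → [ʐ] after /ð/ (stop → fricative, matching a fricative) — only manner changes, and always toward the preceding segment.
Nothing changes in [lakɖʊʎə], [ɢɔɢɖʊdə]: there the adjacent consonants already agree in manner (/ɖ/ and /k/ are both stops; /ɖ/ and /ɢ/ are both stops), so these forms are consistent with the same rule.
Since the segment that changes follows the conditioning segment, the assimilation is progressive.

progressive manner assimilation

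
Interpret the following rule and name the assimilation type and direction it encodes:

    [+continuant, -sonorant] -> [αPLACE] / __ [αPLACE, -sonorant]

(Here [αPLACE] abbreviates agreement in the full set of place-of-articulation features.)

The shared variable α links the value of the place features (abbreviated [PLACE]) on the target to the same value on the neighbouring segment, so place is the feature that assimilates.
Since the environment is written after the underscore, the trigger follows the target; the direction is regressive.

regressive place assimilation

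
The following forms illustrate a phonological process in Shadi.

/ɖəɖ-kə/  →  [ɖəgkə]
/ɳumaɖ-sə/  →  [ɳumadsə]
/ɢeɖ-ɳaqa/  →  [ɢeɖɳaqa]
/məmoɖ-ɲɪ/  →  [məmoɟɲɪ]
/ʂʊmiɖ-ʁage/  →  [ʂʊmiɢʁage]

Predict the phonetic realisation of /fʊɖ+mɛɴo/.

[fʊbmɛɴo]

The data show regressive place assimilation: /ɖ/ → [g] before /k/; /ɖ/ → [d] before /s/; /ɖ/ → [ɟ] before /ɲ/; /ɖ/ → [ɢ] before /ʁ/. In each pair only place changes, matching the following consonant, while manner and voice stay constant.
Nothing changes in [ɢeɖɳaqa]: there the adjacent consonants already agree in place (/ɖ/ and /ɳ/ are both retroflex), so this form is consistent with the same rule.
The rule targets /ɖ/ (voiced retroflex stop), which sits before the trigger /m/ (bilabial).
A voiced bilabial stop is [b], so the surface segment is [b].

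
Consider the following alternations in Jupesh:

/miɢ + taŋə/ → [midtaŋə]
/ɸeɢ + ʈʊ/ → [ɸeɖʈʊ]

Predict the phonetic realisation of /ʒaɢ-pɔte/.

The data show regressive place assimilation: /ɢ/ → [d] before /t/; /ɢ/ → [ɖ] before /ʈ/. In each pair only place changes, matching the following consonant, while manner and voice stay constant.
/ɢ/ is a voiced uvular stop. The following trigger /p/ is bilabial, so /ɢ/ must become bilabial as well.
The voiced bilabial stop is [b], so /ɢ/ → [b].

[ʒabpɔte]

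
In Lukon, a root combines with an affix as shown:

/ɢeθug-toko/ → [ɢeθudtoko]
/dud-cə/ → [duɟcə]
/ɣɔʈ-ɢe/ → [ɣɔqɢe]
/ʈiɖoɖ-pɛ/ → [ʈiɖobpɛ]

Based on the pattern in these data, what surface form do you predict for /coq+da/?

[cotda]

The data show regressive place assimilation: /g/ → [d] before /t/; /d/ → [ɟ] before /c/; /ʈ/ → [q] before /ɢ/; /ɖ/ → [b] before /p/. In each pair only place changes, matching the following consonant, while manner and voice stay constant.
The rule targets /q/ (voiceless uvular stop), which sits before the trigger /d/ (alveolar).
A voiceless alveolar stop is [t], so the surface segment is [t].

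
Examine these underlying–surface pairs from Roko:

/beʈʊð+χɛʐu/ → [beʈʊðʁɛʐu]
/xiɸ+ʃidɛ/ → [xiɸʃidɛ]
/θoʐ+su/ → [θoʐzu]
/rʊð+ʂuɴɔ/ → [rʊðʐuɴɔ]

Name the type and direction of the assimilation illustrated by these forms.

Underlying /χ/ is realised as [ʁ] next to /ð/; /ð/ itself does not change.
The change voiceless → voiced matches the voicing of the preceding /ð/, identifying this as voicing assimilation.
Place and manner are unchanged, so the assimilation is partial, not total.
The same holds elsewhere in the data: /s/ → [z] after /ʐ/ (voiceless → voiced, matching voiced); /ʂ/ → [ʐ] after /ð/ (voiceless → voiced, matching voiced) — only voicing changes, and always toward the preceding segment.
No alternation appears in [xiɸʃidɛ]: there the adjacent consonants already agree in voicing (/ʃ/ and /ɸ/ are both voiceless), so this form is consistent with the same rule.
The trigger is the preceding segment, so the direction is progressive (perseverative).

progressive voicing assimilation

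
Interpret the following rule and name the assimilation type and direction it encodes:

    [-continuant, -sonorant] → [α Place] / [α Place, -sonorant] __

progressive place assimilation

The rule copies the place features (abbreviated [Place]) from the environment onto the target, so the assimilating feature is place.
The conditioning segment sits to the left of the focus bar, meaning the trigger precedes the segment that changes — progressive assimilation.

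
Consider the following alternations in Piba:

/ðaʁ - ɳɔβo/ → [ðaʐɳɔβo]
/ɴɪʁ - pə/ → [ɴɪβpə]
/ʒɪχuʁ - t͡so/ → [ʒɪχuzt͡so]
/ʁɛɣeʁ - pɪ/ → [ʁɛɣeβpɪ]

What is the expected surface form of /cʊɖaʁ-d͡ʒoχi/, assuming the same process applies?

[cʊɖaʒd͡ʒoχi]

The data show regressive place assimilation: /ʁ/ → [ʐ] before /ɳ/; /ʁ/ → [β] before /p/; /ʁ/ → [z] before /t͡s/. In each pair only place changes, matching the following consonant, while manner and voice stay constant.
The rule targets /ʁ/ (voiced uvular fricative), which sits before the trigger /d͡ʒ/ (postalveolar).
Changing only its place to postalveolar gives [ʒ] — the voiced postalveolar fricative.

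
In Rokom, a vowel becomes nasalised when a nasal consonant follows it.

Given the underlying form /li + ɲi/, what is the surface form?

/i/ sits next to the nasal /ɲ/ and is therefore nasalised to [ĩ].

[lĩɲi]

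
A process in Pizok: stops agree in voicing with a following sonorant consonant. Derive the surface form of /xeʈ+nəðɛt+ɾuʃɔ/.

/ʈ/ is a voiceless retroflex stop. The following trigger /n/ is voiced, so /ʈ/ must become voiced as well.
A voiced retroflex stop is [ɖ], so the surface segment is [ɖ].
The same rule applies at the second boundary: /t/ → [d] next to /ɾ/.

[xeɖnəðɛdɾuʃɔ]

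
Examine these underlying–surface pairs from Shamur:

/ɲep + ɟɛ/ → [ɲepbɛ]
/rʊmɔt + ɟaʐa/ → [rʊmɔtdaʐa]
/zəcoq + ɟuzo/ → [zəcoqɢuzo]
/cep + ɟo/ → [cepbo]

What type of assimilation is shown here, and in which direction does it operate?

progressive place assimilation

Underlying /ɟ/ is realised as [b] next to /p/; /p/ itself does not change.
The change palatal → bilabial matches the place of the preceding /p/, identifying this as place assimilation.
Manner and voice are unchanged, so the assimilation is partial, not total.
The same holds elsewhere in the data: /ɟ/ → [d] after /t/ (palatal → alveolar, matching alveolar); /ɟ/ → [ɢ] after /q/ (palatal → uvular, matching uvular) — only place changes, and always toward the preceding segment.
The trigger is the preceding segment, so the direction is progressive (perseverative).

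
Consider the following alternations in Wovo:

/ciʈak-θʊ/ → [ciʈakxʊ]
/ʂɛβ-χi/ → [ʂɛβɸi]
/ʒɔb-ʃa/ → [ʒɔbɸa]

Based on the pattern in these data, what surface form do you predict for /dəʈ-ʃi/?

The data show progressive place assimilation: /θ/ → [x] after /k/; /χ/ → [ɸ] after /β/; /ʃ/ → [ɸ] after /b/. In each pair only place changes, matching the preceding consonant, while manner and voice stay constant.
The rule targets /ʃ/ (voiceless postalveolar fricative), which sits after the trigger /ʈ/ (retroflex).
A voiceless retroflex fricative is [ʂ], so the surface segment is [ʂ].

[dəʈʂi]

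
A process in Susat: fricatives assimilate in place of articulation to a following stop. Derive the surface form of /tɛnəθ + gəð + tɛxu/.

/θ/ is a voiceless dental fricative. The following trigger /g/ is velar, so /θ/ must become velar as well.
Changing only its place to velar gives [x] — the voiceless velar fricative.
At the second juncture, /ð/ likewise becomes [z] adjacent to /t/.

[tɛnəxgəztɛxu]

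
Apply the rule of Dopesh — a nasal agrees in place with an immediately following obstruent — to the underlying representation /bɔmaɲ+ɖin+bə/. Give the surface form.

[bɔmaɳɖimbə]

/ɲ/ is a voiced palatal nasal. The following trigger /ɖ/ is retroflex, so /ɲ/ must become retroflex as well.
A voiced retroflex nasal is [ɳ], so the surface segment is [ɳ].
The same rule applies at the second boundary: /n/ → [m] next to /b/.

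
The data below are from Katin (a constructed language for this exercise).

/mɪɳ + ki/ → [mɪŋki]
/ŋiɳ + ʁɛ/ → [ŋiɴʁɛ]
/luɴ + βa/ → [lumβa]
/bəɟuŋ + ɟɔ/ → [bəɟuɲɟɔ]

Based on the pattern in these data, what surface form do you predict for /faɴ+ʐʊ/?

[faɳʐʊ]

The data show regressive place assimilation: /ɳ/ → [ŋ] before /k/; /ɳ/ → [ɴ] before /ʁ/; /ɴ/ → [m] before /β/; /ŋ/ → [ɲ] before /ɟ/. In each pair only place changes, matching the following consonant, while manner and voice stay constant.
/ɴ/ is a voiced uvular nasal. The following trigger /ʐ/ is retroflex, so /ɴ/ must become retroflex as well.
A voiced retroflex nasal is [ɳ], so the surface segment is [ɳ].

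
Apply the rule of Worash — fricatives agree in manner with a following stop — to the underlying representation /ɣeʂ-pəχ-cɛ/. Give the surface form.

[ɣeʈpəqcɛ]

The rule targets /ʂ/ (voiceless retroflex fricative), which sits before the trigger /p/ (stop).
A voiceless retroflex stop is [ʈ], so the surface segment is [ʈ].
At the second juncture, /χ/ likewise becomes [q] adjacent to /c/.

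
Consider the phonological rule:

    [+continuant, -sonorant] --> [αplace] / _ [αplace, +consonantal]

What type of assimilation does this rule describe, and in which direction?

The shared variable α links the value of the place features (abbreviated [place]) on the target to the same value on the neighbouring segment, so place is the feature that assimilates.
The conditioning segment sits to the right of the focus bar, meaning the trigger follows the segment that changes — regressive assimilation.

regressive place assimilation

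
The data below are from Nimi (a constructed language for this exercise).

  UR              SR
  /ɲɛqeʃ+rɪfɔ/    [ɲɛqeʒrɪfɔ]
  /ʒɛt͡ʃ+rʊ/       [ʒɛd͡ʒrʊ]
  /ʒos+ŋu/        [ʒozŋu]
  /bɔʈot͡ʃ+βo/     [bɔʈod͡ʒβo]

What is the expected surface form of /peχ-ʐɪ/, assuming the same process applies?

The data show regressive voicing assimilation: /ʃ/ → [ʒ] before /r/; /t͡ʃ/ → [d͡ʒ] before /r/; /s/ → [z] before /ŋ/; /t͡ʃ/ → [d͡ʒ] before /β/. In each pair only voicing changes, matching the following consonant, while place and manner stay constant.
/χ/ is a voiceless uvular fricative. The following trigger /ʐ/ is voiced, so /χ/ must become voiced as well.
Changing only its voicing to voiced gives [ʁ] — the voiced uvular fricative.

[peʁʐɪ]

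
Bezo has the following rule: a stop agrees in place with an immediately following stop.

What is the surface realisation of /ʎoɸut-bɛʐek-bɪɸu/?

The rule targets /t/ (voiceless alveolar stop), which sits before the trigger /b/ (bilabial).
The voiceless bilabial stop is [p], so /t/ → [p].
The same rule applies at the second boundary: /k/ → [p] next to /b/.

[ʎoɸupbɛʐepbɪɸu]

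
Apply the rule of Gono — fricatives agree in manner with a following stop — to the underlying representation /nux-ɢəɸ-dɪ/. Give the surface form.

[nukɢəpdɪ]

/x/ is a voiceless velar fricative. The following trigger /ɢ/ is a stop, so /x/ must become a stop as well.
The voiceless velar stop is [k], so /x/ → [k].
At the second juncture, /ɸ/ likewise becomes [p] adjacent to /d/.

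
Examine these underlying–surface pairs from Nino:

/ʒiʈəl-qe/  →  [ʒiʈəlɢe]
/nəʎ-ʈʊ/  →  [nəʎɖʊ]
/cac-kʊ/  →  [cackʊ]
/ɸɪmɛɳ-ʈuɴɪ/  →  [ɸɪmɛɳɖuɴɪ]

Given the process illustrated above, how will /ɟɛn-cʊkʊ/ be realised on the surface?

[ɟɛnɟʊkʊ]

The data show progressive voicing assimilation: /q/ → [ɢ] after /l/; /ʈ/ → [ɖ] after /ʎ/; /ʈ/ → [ɖ] after /ɳ/. In each pair only voicing changes, matching the preceding consonant, while place and manner stay constant.
Nothing changes in [cackʊ]: there the adjacent consonants already agree in voicing (/k/ and /c/ are both voiceless), so this form is consistent with the same rule.
/c/ is a voiceless palatal stop. The preceding trigger /n/ is voiced, so /c/ must become voiced as well.
A voiced palatal stop is [ɟ], so the surface segment is [ɟ].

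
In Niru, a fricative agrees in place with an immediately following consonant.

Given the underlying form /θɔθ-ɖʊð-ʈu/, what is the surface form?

/θ/ is a voiceless dental fricative. The following trigger /ɖ/ is retroflex, so /θ/ must become retroflex as well.
Changing only its place to retroflex gives [ʂ] — the voiceless retroflex fricative.
At the second juncture, /ð/ likewise becomes [ʐ] adjacent to /ʈ/.

[θɔʂɖʊʐʈu]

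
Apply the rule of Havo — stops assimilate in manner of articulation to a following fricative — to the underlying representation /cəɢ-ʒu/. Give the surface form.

[cəʁʒu]

/ɢ/ is a voiced uvular stop. The following trigger /ʒ/ is a fricative, so /ɢ/ must become a fricative as well.
Changing only its manner to fricative gives [ʁ] — the voiced uvular fricative.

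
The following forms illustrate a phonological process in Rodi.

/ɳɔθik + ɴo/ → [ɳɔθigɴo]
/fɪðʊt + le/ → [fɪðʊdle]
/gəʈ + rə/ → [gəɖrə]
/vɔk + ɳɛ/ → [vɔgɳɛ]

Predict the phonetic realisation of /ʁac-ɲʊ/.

The data show regressive voicing assimilation: /k/ → [g] before /ɴ/; /t/ → [d] before /l/; /ʈ/ → [ɖ] before /r/; /k/ → [g] before /ɳ/. In each pair only voicing changes, matching the following consonant, while place and manner stay constant.
The rule targets /c/ (voiceless palatal stop), which sits before the trigger /ɲ/ (voiced).
A voiced palatal stop is [ɟ], so the surface segment is [ɟ].

[ʁaɟɲʊ]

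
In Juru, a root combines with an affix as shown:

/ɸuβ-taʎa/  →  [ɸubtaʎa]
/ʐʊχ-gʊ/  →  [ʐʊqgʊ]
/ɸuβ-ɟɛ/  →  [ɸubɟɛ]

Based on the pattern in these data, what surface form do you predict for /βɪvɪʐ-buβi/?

[βɪvɪɖbuβi]

The data show regressive manner assimilation: /β/ → [b] before /t/; /χ/ → [q] before /g/; /β/ → [b] before /ɟ/. In each pair only manner changes, matching the following consonant, while place and voice stay constant.
/ʐ/ is a voiced retroflex fricative. The following trigger /b/ is a stop, so /ʐ/ must become a stop as well.
The voiced retroflex stop is [ɖ], so /ʐ/ → [ɖ].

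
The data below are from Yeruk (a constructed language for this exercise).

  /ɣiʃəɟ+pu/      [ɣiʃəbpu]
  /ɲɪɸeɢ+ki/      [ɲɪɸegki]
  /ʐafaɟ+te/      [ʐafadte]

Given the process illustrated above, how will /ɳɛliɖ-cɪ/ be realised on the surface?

The data show regressive place assimilation: /ɟ/ → [b] before /p/; /ɢ/ → [g] before /k/; /ɟ/ → [d] before /t/. In each pair only place changes, matching the following consonant, while manner and voice stay constant.
/ɖ/ is a voiced retroflex stop. The following trigger /c/ is palatal, so /ɖ/ must become palatal as well.
Changing only its place to palatal gives [ɟ] — the voiced palatal stop.

[ɳɛliɟcɪ]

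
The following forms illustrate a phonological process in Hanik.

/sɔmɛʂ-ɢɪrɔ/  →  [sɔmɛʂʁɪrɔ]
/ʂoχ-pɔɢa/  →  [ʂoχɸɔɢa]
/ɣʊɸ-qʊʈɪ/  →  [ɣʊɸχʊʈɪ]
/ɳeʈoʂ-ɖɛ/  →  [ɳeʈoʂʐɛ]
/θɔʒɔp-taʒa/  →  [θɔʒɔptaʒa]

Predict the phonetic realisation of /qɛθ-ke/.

The data show progressive manner assimilation: /ɢ/ → [ʁ] after /ʂ/; /p/ → [ɸ] after /χ/; /q/ → [χ] after /ɸ/; /ɖ/ → [ʐ] after /ʂ/. In each pair only manner changes, matching the preceding consonant, while place and voice stay constant.
Nothing changes in [θɔʒɔptaʒa]: there the adjacent consonants already agree in manner (/t/ and /p/ are both stops), so this form is consistent with the same rule.
The rule targets /k/ (voiceless velar stop), which sits after the trigger /θ/ (fricative).
The voiceless velar fricative is [x], so /k/ → [x].

[qɛθxe]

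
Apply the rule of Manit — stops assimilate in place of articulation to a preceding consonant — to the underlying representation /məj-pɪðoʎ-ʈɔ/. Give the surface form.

[məjcɪðoʎcɔ]

The rule targets /p/ (voiceless bilabial stop), which sits after the trigger /j/ (palatal).
A voiceless palatal stop is [c], so the surface segment is [c].
At the second juncture, /ʈ/ likewise becomes [c] adjacent to /ʎ/.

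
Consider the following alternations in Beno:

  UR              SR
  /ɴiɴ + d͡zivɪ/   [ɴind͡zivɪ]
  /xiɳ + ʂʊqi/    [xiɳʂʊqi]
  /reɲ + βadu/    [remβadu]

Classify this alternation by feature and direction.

The segment that alternates is /ɴ/, which surfaces as [n] when adjacent to /d͡z/.
/ɴ/ is uvular while /d͡z/ is alveolar; the output [n] is alveolar, matching the trigger — so the feature that spreads is place.
Manner and voice are unchanged, so the assimilation is partial, not total.
Checking the remaining alternation: /ɲ/ → [m] before /β/ (palatal → bilabial, matching bilabial) — only place changes, and always toward the following segment.
No alternation appears in [xiɳʂʊqi]: there the adjacent consonants already agree in place (/ɳ/ and /ʂ/ are both retroflex), so this form is consistent with the same rule.
Since the segment that changes precedes the conditioning segment, the assimilation is regressive.

regressive place assimilation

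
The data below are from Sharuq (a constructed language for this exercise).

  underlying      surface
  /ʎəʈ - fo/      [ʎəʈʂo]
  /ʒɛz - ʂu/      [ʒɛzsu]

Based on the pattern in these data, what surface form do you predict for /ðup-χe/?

[ðupɸe]

The data show progressive place assimilation: /f/ → [ʂ] after /ʈ/; /ʂ/ → [s] after /z/. In each pair only place changes, matching the preceding consonant, while manner and voice stay constant.
/χ/ is a voiceless uvular fricative. The preceding trigger /p/ is bilabial, so /χ/ must become bilabial as well.
The voiceless bilabial fricative is [ɸ], so /χ/ → [ɸ].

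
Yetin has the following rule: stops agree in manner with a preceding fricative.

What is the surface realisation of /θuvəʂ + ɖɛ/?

/ɖ/ is a voiced retroflex stop. The preceding trigger /ʂ/ is a fricative, so /ɖ/ must become a fricative as well.
Changing only its manner to fricative gives [ʐ] — the voiced retroflex fricative.

[θuvəʂʐɛ]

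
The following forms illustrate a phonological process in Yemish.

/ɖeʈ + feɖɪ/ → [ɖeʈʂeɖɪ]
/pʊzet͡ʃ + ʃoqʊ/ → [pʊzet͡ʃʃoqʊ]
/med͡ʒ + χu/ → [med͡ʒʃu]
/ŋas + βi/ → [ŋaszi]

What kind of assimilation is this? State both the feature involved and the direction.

Underlying /f/ is realised as [ʂ] next to /ʈ/; /ʈ/ itself does not change.
The change labiodental → retroflex matches the place of the preceding /ʈ/, identifying this as place assimilation.
Manner and voice are unchanged, so the assimilation is partial, not total.
Checking the remaining alternations: /χ/ → [ʃ] after /d͡ʒ/ (uvular → postalveolar, matching postalveolar); /β/ → [z] after /s/ (bilabial → alveolar, matching alveolar) — only place changes, and always toward the preceding segment.
No alternation appears in [pʊzet͡ʃʃoqʊ]: there the adjacent consonants already agree in place (/ʃ/ and /t͡ʃ/ are both postalveolar), so this form is consistent with the same rule.
The trigger is the preceding segment, so the direction is progressive (perseverative).

progressive place assimilation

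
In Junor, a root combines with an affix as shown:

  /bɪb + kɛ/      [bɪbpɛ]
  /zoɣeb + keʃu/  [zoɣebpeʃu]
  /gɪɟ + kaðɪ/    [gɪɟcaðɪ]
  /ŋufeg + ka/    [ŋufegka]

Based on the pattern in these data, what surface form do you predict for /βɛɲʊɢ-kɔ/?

[βɛɲʊɢqɔ]

The data show progressive place assimilation: /k/ → [p] after /b/; /k/ → [c] after /ɟ/. In each pair only place changes, matching the preceding consonant, while manner and voice stay constant.
No alternation appears in [ŋufegka]: there the adjacent consonants already agree in place (/k/ and /g/ are both velar), so this form is consistent with the same rule.
The rule targets /k/ (voiceless velar stop), which sits after the trigger /ɢ/ (uvular).
A voiceless uvular stop is [q], so the surface segment is [q].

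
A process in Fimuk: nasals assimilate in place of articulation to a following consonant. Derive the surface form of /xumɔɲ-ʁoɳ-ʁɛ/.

The rule targets /ɲ/ (voiced palatal nasal), which sits before the trigger /ʁ/ (uvular).
Changing only its place to uvular gives [ɴ] — the voiced uvular nasal.
The same rule applies at the second boundary: /ɳ/ → [ɴ] next to /ʁ/.

[xumɔɴʁoɴʁɛ]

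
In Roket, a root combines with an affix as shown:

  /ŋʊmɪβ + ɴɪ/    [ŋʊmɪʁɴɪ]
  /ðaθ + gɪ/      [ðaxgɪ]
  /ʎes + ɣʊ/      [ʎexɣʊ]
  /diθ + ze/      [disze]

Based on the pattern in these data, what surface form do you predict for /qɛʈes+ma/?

The data show regressive place assimilation: /β/ → [ʁ] before /ɴ/; /θ/ → [x] before /g/; /s/ → [x] before /ɣ/; /θ/ → [s] before /z/. In each pair only place changes, matching the following consonant, while manner and voice stay constant.
/s/ is a voiceless alveolar fricative. The following trigger /m/ is bilabial, so /s/ must become bilabial as well.
The voiceless bilabial fricative is [ɸ], so /s/ → [ɸ].

[qɛʈeɸma]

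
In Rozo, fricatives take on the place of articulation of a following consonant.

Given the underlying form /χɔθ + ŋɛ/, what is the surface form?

[χɔxŋɛ]

/θ/ is a voiceless dental fricative. The following trigger /ŋ/ is velar, so /θ/ must become velar as well.
The voiceless velar fricative is [x], so /θ/ → [x].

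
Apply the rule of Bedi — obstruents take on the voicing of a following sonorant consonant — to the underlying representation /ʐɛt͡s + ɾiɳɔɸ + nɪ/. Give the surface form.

[ʐɛd͡zɾiɳɔβnɪ]

/t͡s/ is a voiceless alveolar affricate. The following trigger /ɾ/ is voiced, so /t͡s/ must become voiced as well.
Changing only its voicing to voiced gives [d͡z] — the voiced alveolar affricate.
At the second juncture, /ɸ/ likewise becomes [β] adjacent to /n/.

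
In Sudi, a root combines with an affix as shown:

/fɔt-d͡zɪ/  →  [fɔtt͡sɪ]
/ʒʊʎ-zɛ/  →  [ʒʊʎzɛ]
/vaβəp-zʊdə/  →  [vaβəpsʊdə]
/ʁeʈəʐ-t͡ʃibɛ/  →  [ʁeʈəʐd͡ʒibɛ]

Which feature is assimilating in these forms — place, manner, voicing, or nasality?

Underlying /d͡z/ is realised as [t͡s] next to /t/; /t/ itself does not change.
The change voiced → voiceless matches the voicing of the preceding /t/, identifying this as voicing assimilation.
The same holds elsewhere in the data: /z/ → [s] after /p/ (voiced → voiceless, matching voiceless); /t͡ʃ/ → [d͡ʒ] after /ʐ/ (voiceless → voiced, matching voiced) — only voicing changes, and always toward the preceding segment.
No alternation appears in [ʒʊʎzɛ]: there the adjacent consonants already agree in voicing (/z/ and /ʎ/ are both voiced), so this form is consistent with the same rule.

voicing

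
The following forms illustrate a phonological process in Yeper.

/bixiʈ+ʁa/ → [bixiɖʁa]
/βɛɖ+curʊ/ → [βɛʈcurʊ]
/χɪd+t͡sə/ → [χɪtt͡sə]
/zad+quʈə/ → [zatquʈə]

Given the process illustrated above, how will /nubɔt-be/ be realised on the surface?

The data show regressive voicing assimilation: /ʈ/ → [ɖ] before /ʁ/; /ɖ/ → [ʈ] before /c/; /d/ → [t] before /t͡s/; /d/ → [t] before /q/. In each pair only voicing changes, matching the following consonant, while place and manner stay constant.
The rule targets /t/ (voiceless alveolar stop), which sits before the trigger /b/ (voiced).
Changing only its voicing to voiced gives [d] — the voiced alveolar stop.

[nubɔdbe]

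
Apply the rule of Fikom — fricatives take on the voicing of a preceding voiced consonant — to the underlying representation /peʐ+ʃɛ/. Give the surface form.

/ʃ/ is a voiceless postalveolar fricative. The preceding trigger /ʐ/ is voiced, so /ʃ/ must become voiced as well.
A voiced postalveolar fricative is [ʒ], so the surface segment is [ʒ].

[peʐʒɛ]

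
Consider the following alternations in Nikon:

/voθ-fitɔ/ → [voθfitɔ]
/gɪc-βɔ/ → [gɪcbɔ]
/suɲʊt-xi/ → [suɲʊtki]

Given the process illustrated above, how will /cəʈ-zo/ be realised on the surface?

The data show progressive manner assimilation: /β/ → [b] after /c/; /x/ → [k] after /t/. In each pair only manner changes, matching the preceding consonant, while place and voice stay constant.
Nothing changes in [voθfitɔ]: there the adjacent consonants already agree in manner (/f/ and /θ/ are both fricatives), so this form is consistent with the same rule.
/z/ is a voiced alveolar fricative. The preceding trigger /ʈ/ is a stop, so /z/ must become a stop as well.
A voiced alveolar stop is [d], so the surface segment is [d].

[cəʈdo]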